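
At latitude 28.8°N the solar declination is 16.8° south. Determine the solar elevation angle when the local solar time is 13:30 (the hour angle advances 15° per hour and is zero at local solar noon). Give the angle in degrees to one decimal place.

Hour angle H = 15° × (13.5 − 12) = 22.50°.
With φ = 28.8°, δ = -16.8°, H = 22.50°: sin φ sin δ = -0.1392, cos φ cos δ cos H = 0.7750, so cos θ_z = 0.6358.
θ_z = arccos(0.6358) = 50.52°, so the elevation is 90° − 50.52° = 39.48°.

39.5°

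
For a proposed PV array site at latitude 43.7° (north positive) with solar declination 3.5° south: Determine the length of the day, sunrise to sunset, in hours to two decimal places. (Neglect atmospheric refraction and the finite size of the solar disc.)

11.55 hours

−tan φ tan δ = −(0.9556)(-0.0612) = 0.0585; H_s = arccos(0.0585) = 86.65°.
Day length = 2 H_s / 15° h⁻¹ = 173.30° / 15 = 11.553 h.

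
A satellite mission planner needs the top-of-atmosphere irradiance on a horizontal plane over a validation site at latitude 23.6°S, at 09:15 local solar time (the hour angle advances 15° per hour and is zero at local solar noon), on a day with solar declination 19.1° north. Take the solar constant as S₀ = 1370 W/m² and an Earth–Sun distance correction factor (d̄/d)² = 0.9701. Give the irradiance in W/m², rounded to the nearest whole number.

691 W/m²

Hour angle H = 15° × (9.25 − 12) = -41.25°.
With φ = -23.6°, δ = 19.1°, H = -41.25°: sin φ sin δ = -0.1310, cos φ cos δ cos H = 0.6510, so cos θ_z = 0.5200.
Top-of-atmosphere irradiance = S₀ (d̄/d)² cos θ_z = 1370 × 0.9701 × 0.5200 = 691.10 W/m².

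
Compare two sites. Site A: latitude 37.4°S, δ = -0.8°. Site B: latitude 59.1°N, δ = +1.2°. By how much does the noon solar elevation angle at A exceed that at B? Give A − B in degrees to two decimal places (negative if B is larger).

A: 90° − |-37.4 − (-0.8)| = 53.40°.
B: 90° − |59.1 − (1.2)| = 32.10°.
A − B = 53.40 − 32.10 = 21.30°.

+21.30°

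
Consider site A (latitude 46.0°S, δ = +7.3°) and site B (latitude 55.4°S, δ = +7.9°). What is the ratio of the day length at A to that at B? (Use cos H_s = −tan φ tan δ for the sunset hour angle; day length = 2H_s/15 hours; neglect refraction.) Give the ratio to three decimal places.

A: H_s = arccos(−tan -46.0° · tan 7.3°) = 82.38°, so 2H_s/15 = 10.9840 h.
B: H_s = arccos(−tan -55.4° · tan 7.9°) = 78.40°, so 2H_s/15 = 10.4533 h.
Ratio A/B = 10.9840 / 10.4533 = 1.0508.

1.051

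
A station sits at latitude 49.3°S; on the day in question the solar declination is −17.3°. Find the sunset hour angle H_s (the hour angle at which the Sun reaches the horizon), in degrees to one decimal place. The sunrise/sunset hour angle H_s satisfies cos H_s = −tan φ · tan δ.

111.2°

cos H_s = −tan(-49.3°) · tan(-17.3°) = -0.3621, so H_s = arccos(-0.3621) = 111.23°.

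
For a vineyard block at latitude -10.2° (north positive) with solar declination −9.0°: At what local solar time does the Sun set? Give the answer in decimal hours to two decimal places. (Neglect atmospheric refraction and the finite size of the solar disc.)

18.11 h

−tan φ tan δ = −(-0.1799)(-0.1584) = -0.0285; H_s = arccos(-0.0285) = 91.63°.
Sunset is at 12 + H_s/15 = 12 + 6.109 = 18.109 h local solar time.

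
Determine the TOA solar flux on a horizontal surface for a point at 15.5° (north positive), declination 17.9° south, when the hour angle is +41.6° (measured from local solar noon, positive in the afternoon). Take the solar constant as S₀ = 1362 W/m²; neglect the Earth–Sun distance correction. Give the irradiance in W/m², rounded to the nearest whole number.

822 W/m²

With φ = 15.5°, δ = -17.9°, H = 41.60°: sin φ sin δ = -0.0821, cos φ cos δ cos H = 0.6857, so cos θ_z = 0.6036.
Top-of-atmosphere irradiance = S₀ cos θ_z = 1362 × 0.6036 = 822.10 W/m².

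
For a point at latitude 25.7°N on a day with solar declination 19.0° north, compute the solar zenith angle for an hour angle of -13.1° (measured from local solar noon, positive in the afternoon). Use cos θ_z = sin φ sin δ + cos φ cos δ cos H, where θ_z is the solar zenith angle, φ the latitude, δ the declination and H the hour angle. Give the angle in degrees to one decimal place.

13.8°

With φ = 25.7°, δ = 19.0°, H = -13.10°: sin φ sin δ = 0.1412, cos φ cos δ cos H = 0.8298, so cos θ_z = 0.9710.
θ_z = arccos(0.9710) = 13.83°.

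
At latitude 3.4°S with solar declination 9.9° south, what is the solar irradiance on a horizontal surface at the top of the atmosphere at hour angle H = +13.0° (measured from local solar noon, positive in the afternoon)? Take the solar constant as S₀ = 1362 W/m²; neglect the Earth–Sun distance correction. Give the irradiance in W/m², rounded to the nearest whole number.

1319 W/m²

With φ = -3.4°, δ = -9.9°, H = 13.00°: sin φ sin δ = 0.0102, cos φ cos δ cos H = 0.9582, so cos θ_z = 0.9684.
Top-of-atmosphere irradiance = S₀ cos θ_z = 1362 × 0.9684 = 1318.96 W/m².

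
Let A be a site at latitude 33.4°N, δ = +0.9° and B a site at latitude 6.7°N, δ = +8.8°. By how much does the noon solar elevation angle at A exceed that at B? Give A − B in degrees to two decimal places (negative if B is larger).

A: 90° − |33.4 − (0.9)| = 57.50°.
B: 90° − |6.7 − (8.8)| = 87.90°.
A − B = 57.50 − 87.90 = -30.40°.

-30.40°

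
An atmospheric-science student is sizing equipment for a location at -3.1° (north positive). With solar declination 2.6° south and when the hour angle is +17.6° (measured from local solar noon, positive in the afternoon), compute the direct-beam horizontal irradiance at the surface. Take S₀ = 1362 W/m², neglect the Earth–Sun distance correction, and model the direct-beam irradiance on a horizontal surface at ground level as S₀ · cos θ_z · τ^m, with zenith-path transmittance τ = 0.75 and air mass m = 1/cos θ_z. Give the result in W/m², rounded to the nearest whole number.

cos θ_z = sin φ sin δ + cos φ cos δ cos H = (-0.0541)(-0.0454) + (0.9985)(0.9990)(0.9532) = 0.9533.
Air mass m = 1/cos θ_z = 1/0.9533 = 1.049; τ^m = 0.75^1.049 = 0.7395.
Surface direct beam = 1362 × 0.9533 × 0.7395 = 960.16 W/m².

960 W/m²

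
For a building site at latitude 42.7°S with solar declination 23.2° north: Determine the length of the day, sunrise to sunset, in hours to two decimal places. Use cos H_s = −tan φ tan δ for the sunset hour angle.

The sunset hour angle satisfies cos H_s = −tan φ tan δ = 0.3955, giving H_s = 66.70°.
Day length = 2 H_s / 15° h⁻¹ = 133.40° / 15 = 8.893 h.

8.89 hours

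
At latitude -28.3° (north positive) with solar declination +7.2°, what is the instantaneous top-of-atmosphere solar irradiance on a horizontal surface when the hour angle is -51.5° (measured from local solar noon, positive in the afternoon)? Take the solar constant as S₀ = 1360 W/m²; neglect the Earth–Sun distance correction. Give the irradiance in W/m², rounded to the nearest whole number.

cos θ_z = sin(-28.3°) sin(7.2°) + cos(-28.3°) cos(7.2°) cos(-51.50°) = -0.0594 + 0.5438 = 0.4844.
Top-of-atmosphere irradiance = S₀ cos θ_z = 1360 × 0.4844 = 658.78 W/m².

659 W/m²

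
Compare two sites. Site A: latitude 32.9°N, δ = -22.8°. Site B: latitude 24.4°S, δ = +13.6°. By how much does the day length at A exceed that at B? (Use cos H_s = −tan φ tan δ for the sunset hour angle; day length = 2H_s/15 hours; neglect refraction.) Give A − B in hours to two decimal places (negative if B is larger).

-1.26 h

A: H_s = arccos(−tan 32.9° · tan -22.8°) = 74.22°, so 2H_s/15 = 9.8960 h.
B: H_s = arccos(−tan -24.4° · tan 13.6°) = 83.70°, so 2H_s/15 = 11.1600 h.
A − B = 9.8960 − 11.1600 = -1.2640 h.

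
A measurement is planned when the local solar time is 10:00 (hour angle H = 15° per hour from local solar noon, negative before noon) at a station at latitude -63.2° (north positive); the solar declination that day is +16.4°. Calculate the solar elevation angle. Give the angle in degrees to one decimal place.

Hour angle H = 15° × (10 − 12) = -30.00°.
With φ = -63.2°, δ = 16.4°, H = -30.00°: sin φ sin δ = -0.2520, cos φ cos δ cos H = 0.3746, so cos θ_z = 0.1226.
θ_z = arccos(0.1226) = 82.96°, so the elevation is 90° − 82.96° = 7.04°.

7.0°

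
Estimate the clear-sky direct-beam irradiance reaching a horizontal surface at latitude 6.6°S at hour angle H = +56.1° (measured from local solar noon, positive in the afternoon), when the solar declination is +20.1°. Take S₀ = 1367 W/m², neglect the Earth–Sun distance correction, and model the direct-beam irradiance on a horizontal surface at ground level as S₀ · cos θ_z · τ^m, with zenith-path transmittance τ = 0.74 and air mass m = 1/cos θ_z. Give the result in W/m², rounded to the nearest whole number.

351 W/m²

cos θ_z = sin(-6.6°) sin(20.1°) + cos(-6.6°) cos(20.1°) cos(56.10°) = -0.0395 + 0.5203 = 0.4808.
Air mass m = 1/cos θ_z = 1/0.4808 = 2.080; τ^m = 0.74^2.080 = 0.5346.
Surface direct beam = 1367 × 0.4808 × 0.5346 = 351.37 W/m².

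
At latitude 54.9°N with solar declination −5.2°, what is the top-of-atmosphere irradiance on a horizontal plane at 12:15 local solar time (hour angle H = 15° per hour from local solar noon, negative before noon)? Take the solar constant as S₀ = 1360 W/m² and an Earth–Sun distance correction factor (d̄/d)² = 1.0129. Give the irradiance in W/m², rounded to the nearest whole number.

Hour angle H = 15° × (12.25 − 12) = 3.75°.
cos θ_z = sin(54.9°) sin(-5.2°) + cos(54.9°) cos(-5.2°) cos(3.75°) = -0.0742 + 0.5714 = 0.4972.
Top-of-atmosphere irradiance = S₀ (d̄/d)² cos θ_z = 1360 × 1.0129 × 0.4972 = 684.91 W/m².

685 W/m²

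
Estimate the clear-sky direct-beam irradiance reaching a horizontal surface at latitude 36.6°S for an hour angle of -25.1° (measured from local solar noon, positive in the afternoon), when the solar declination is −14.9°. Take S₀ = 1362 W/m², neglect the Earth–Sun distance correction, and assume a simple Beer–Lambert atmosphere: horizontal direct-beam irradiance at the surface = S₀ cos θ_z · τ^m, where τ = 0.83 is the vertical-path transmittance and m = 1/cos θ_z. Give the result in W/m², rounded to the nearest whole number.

cos θ_z = sin(-36.6°) sin(-14.9°) + cos(-36.6°) cos(-14.9°) cos(-25.10°) = 0.1533 + 0.7026 = 0.8559.
Air mass m = 1/cos θ_z = 1/0.8559 = 1.168; τ^m = 0.83^1.168 = 0.8044.
Surface direct beam = 1362 × 0.8559 × 0.8044 = 937.72 W/m².

938 W/m²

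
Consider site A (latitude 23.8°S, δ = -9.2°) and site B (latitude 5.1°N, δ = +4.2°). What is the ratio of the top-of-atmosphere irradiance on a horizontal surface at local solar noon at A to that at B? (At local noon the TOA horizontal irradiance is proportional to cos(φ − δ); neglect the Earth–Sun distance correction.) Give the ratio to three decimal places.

A: cos θ_z = cos(-23.8° − (-9.2°)) = 0.9677.
B: cos θ_z = cos(5.1° − (4.2°)) = 0.9999.
Ratio A/B = 0.9677 / 0.9999 = 0.9678.

0.968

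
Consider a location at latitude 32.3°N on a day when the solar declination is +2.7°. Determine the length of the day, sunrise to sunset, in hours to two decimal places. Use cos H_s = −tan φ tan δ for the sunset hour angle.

12.23 hours

cos H_s = −tan(32.3°) · tan(2.7°) = -0.0298, so H_s = arccos(-0.0298) = 91.71°.
Day length = 2 H_s / 15° h⁻¹ = 183.42° / 15 = 12.228 h.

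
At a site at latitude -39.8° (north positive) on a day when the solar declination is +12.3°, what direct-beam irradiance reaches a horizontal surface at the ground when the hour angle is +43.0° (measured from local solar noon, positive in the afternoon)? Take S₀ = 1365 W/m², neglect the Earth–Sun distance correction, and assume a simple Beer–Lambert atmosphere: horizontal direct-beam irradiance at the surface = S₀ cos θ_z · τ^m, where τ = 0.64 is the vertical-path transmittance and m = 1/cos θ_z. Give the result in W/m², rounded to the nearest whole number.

With φ = -39.8°, δ = 12.3°, H = 43.00°: sin φ sin δ = -0.1364, cos φ cos δ cos H = 0.5490, so cos θ_z = 0.4126.
Air mass m = 1/cos θ_z = 1/0.4126 = 2.424; τ^m = 0.64^2.424 = 0.3390.
Surface direct beam = 1365 × 0.4126 × 0.3390 = 190.92 W/m².

191 W/m²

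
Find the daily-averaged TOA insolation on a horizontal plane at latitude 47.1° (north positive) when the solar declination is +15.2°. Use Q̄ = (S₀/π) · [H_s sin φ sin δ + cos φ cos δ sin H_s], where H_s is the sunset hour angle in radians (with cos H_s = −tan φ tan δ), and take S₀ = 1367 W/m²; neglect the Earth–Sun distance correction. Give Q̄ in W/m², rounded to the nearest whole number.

−tan φ tan δ = −(1.0761)(0.2717) = -0.2924; H_s = arccos(-0.2924) = 107.00°. In radians, H_s = 1.8675.
H_s sin φ sin δ = 1.8675 × 0.7325 × 0.2622 = 0.3587.
cos φ cos δ sin H_s = 0.6807 × 0.9650 × 0.9563 = 0.6282.
Q̄ = (1367/π) × (0.3587 + 0.6282) = 435.13 × 0.9869 = 429.43 W/m².

429 W/m²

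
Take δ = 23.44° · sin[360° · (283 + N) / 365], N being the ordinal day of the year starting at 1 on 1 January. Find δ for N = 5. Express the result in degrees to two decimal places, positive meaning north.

-22.74°

360 × (283 + 5) / 365 = 284.055°; sin(284.055°) = -0.9701.
δ = 23.44 × -0.9701 = -22.739° ≈ -22.74°.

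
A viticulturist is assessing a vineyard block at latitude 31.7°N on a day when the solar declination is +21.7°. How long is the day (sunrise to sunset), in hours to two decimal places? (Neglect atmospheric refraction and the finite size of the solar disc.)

−tan φ tan δ = −(0.6176)(0.3979) = -0.2457; H_s = arccos(-0.2457) = 104.22°.
Day length = 2 H_s / 15° h⁻¹ = 208.44° / 15 = 13.896 h.

13.90 hours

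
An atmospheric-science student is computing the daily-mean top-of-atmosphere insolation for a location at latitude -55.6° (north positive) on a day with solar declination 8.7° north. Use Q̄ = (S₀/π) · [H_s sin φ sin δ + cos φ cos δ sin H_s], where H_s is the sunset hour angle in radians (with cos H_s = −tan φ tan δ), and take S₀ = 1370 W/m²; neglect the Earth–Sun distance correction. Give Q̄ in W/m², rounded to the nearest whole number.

cos H_s = −tan(-55.6°) · tan(8.7°) = 0.2235, so H_s = arccos(0.2235) = 77.09°. In radians, H_s = 1.3455.
H_s sin φ sin δ = 1.3455 × -0.8251 × 0.1513 = -0.1680.
cos φ cos δ sin H_s = 0.5650 × 0.9885 × 0.9747 = 0.5444.
Q̄ = (1370/π) × (-0.1680 + 0.5444) = 436.08 × 0.3764 = 164.14 W/m².

164 W/m²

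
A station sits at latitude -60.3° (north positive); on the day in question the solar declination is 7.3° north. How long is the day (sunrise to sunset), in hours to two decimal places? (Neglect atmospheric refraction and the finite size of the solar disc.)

10.27 hours

The sunset hour angle satisfies cos H_s = −tan φ tan δ = 0.2246, giving H_s = 77.02°.
Day length = 2 H_s / 15° h⁻¹ = 154.04° / 15 = 10.269 h.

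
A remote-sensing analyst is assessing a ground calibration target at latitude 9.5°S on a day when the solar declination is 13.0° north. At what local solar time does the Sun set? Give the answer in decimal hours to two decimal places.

cos H_s = −tan(-9.5°) · tan(13.0°) = 0.0386, so H_s = arccos(0.0386) = 87.79°.
Sunset is at 12 + H_s/15 = 12 + 5.853 = 17.853 h local solar time.

17.85 h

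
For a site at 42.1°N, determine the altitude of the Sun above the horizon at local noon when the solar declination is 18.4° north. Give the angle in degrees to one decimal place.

At local solar noon the hour angle is zero, so the elevation is 90° − |φ − δ| = 90° − |42.1° − (18.4°)| = 90° − 23.7° = 66.3°.

66.3°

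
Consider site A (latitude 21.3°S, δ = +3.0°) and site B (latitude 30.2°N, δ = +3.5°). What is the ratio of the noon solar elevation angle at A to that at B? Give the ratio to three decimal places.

A: 90° − |-21.3 − (3.0)| = 65.70°.
B: 90° − |30.2 − (3.5)| = 63.30°.
Ratio A/B = 65.7000 / 63.3000 = 1.0379.

1.038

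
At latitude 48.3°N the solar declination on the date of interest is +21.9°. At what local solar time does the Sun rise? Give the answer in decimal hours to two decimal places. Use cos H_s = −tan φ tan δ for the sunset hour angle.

4.21 h

−tan φ tan δ = −(1.1224)(0.4020) = -0.4512; H_s = arccos(-0.4512) = 116.82°.
Sunrise is at 12 − H_s/15 = 12 − 7.788 = 4.212 h local solar time.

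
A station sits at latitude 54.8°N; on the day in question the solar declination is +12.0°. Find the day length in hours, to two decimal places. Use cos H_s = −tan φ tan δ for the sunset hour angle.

−tan φ tan δ = −(1.4176)(0.2126) = -0.3014; H_s = arccos(-0.3014) = 107.54°.
Day length = 2 H_s / 15° h⁻¹ = 215.08° / 15 = 14.339 h.

14.34 hours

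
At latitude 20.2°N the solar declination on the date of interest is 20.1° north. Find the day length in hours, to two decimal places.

13.03 hours

−tan φ tan δ = −(0.3679)(0.3659) = -0.1346; H_s = arccos(-0.1346) = 97.74°.
Day length = 2 H_s / 15° h⁻¹ = 195.48° / 15 = 13.032 h.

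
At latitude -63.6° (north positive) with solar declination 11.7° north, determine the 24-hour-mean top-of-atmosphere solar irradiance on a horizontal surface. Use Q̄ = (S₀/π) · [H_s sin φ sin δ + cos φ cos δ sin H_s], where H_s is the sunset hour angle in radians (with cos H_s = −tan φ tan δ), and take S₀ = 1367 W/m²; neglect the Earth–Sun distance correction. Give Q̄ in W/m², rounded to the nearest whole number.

cos H_s = −tan(-63.6°) · tan(11.7°) = 0.4172, so H_s = arccos(0.4172) = 65.34°. In radians, H_s = 1.1404.
H_s sin φ sin δ = 1.1404 × -0.8957 × 0.2028 = -0.2072.
cos φ cos δ sin H_s = 0.4446 × 0.9792 × 0.9088 = 0.3956.
Q̄ = (1367/π) × (-0.2072 + 0.3956) = 435.13 × 0.1884 = 81.98 W/m².

82 W/m²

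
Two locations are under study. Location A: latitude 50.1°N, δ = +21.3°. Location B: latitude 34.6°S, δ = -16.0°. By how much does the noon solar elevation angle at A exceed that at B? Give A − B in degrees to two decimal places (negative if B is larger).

A: 90° − |50.1 − (21.3)| = 61.20°.
B: 90° − |-34.6 − (-16.0)| = 71.40°.
A − B = 61.20 − 71.40 = -10.20°.

-10.20°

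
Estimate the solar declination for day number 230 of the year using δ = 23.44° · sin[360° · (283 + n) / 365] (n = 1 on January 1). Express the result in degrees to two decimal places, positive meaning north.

+13.12°

360 × (283 + 230) / 365 = 505.973°; sin(505.973°) = 0.5596.
δ = 23.44 × 0.5596 = 13.117° ≈ +13.12°.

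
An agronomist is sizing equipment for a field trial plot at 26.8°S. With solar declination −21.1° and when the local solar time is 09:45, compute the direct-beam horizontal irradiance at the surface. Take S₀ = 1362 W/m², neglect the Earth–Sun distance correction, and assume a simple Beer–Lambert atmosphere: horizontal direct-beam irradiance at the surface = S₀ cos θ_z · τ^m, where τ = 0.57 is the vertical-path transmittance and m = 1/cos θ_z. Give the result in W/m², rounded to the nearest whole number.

Hour angle H = 15° × (9.75 − 12) = -33.75°.
cos θ_z = sin φ sin δ + cos φ cos δ cos H = (-0.4509)(-0.3600) + (0.8926)(0.9330)(0.8315) = 0.8548.
Air mass m = 1/cos θ_z = 1/0.8548 = 1.170; τ^m = 0.57^1.170 = 0.5181.
Surface direct beam = 1362 × 0.8548 × 0.5181 = 603.19 W/m².

603 W/m²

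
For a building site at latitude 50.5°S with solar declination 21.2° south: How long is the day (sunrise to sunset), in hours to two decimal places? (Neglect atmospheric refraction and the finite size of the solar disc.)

15.74 hours

The sunset hour angle satisfies cos H_s = −tan φ tan δ = -0.4705, giving H_s = 118.07°.
Day length = 2 H_s / 15° h⁻¹ = 236.14° / 15 = 15.743 h.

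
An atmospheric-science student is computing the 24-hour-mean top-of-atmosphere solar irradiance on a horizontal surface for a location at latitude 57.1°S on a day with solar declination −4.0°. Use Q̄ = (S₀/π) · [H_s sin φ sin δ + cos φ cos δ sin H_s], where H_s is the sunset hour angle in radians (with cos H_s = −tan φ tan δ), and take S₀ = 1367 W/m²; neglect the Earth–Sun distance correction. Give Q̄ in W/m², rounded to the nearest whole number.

The sunset hour angle satisfies cos H_s = −tan φ tan δ = -0.1081, giving H_s = 96.21°. In radians, H_s = 1.6792.
H_s sin φ sin δ = 1.6792 × -0.8396 × -0.0698 = 0.0984.
cos φ cos δ sin H_s = 0.5432 × 0.9976 × 0.9941 = 0.5387.
Q̄ = (1367/π) × (0.0984 + 0.5387) = 435.13 × 0.6371 = 277.22 W/m².

277 W/m²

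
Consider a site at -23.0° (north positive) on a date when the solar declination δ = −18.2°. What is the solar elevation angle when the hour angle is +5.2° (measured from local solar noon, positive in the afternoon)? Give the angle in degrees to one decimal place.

83.2°

With φ = -23.0°, δ = -18.2°, H = 5.20°: sin φ sin δ = 0.1220, cos φ cos δ cos H = 0.8709, so cos θ_z = 0.9929.
θ_z = arccos(0.9929) = 6.83°, so the elevation is 90° − 6.83° = 83.17°.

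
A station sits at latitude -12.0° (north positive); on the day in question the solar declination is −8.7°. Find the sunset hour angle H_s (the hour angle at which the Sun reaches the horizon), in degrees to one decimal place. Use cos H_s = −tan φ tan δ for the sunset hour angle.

91.9°

cos H_s = −tan(-12.0°) · tan(-8.7°) = -0.0325, so H_s = arccos(-0.0325) = 91.86°.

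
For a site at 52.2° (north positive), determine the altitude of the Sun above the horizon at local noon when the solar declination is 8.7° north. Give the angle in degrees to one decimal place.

At local solar noon the hour angle is zero, so the elevation is 90° − |φ − δ| = 90° − |52.2° − (8.7°)| = 90° − 43.5° = 46.5°.

46.5°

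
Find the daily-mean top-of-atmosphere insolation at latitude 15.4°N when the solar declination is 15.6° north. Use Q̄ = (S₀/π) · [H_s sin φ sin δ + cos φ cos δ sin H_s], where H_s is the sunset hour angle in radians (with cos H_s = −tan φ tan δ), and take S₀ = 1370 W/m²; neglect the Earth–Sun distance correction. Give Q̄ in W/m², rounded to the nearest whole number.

The sunset hour angle satisfies cos H_s = −tan φ tan δ = -0.0769, giving H_s = 94.41°. In radians, H_s = 1.6478.
H_s sin φ sin δ = 1.6478 × 0.2656 × 0.2689 = 0.1177.
cos φ cos δ sin H_s = 0.9641 × 0.9632 × 0.9970 = 0.9258.
Q̄ = (1370/π) × (0.1177 + 0.9258) = 436.08 × 1.0435 = 455.05 W/m².

455 W/m²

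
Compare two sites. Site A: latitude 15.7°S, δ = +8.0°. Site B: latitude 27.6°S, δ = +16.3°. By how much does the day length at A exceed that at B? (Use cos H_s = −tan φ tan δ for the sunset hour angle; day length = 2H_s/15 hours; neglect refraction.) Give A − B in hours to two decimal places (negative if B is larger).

+0.87 h

A: H_s = arccos(−tan -15.7° · tan 8.0°) = 87.74°, so 2H_s/15 = 11.6987 h.
B: H_s = arccos(−tan -27.6° · tan 16.3°) = 81.21°, so 2H_s/15 = 10.8280 h.
A − B = 11.6987 − 10.8280 = 0.8707 h.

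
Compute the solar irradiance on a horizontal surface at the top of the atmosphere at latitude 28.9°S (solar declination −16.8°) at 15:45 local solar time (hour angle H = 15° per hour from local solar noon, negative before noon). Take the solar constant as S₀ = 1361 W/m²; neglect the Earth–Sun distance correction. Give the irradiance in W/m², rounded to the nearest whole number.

824 W/m²

Hour angle H = 15° × (15.75 − 12) = 56.25°.
cos θ_z = sin(-28.9°) sin(-16.8°) + cos(-28.9°) cos(-16.8°) cos(56.25°) = 0.1397 + 0.4656 = 0.6053.
Top-of-atmosphere irradiance = S₀ cos θ_z = 1361 × 0.6053 = 823.81 W/m².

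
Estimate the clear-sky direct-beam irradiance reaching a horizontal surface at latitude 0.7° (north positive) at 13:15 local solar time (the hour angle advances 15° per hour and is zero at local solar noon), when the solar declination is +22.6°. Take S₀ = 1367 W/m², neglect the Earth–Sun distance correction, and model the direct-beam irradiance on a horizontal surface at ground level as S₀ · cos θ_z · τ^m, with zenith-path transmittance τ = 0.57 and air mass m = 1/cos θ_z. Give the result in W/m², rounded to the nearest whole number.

Hour angle H = 15° × (13.25 − 12) = 18.75°.
cos θ_z = sin φ sin δ + cos φ cos δ cos H = (0.0122)(0.3843) + (0.9999)(0.9232)(0.9469) = 0.8788.
Air mass m = 1/cos θ_z = 1/0.8788 = 1.138; τ^m = 0.57^1.138 = 0.5275.
Surface direct beam = 1367 × 0.8788 × 0.5275 = 633.70 W/m².

634 W/m²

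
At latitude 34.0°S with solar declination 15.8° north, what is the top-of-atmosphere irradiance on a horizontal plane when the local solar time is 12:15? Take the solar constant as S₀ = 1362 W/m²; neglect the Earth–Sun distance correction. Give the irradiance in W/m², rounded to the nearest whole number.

877 W/m²

Hour angle H = 15° × (12.25 − 12) = 3.75°.
cos θ_z = sin(-34.0°) sin(15.8°) + cos(-34.0°) cos(15.8°) cos(3.75°) = -0.1523 + 0.7960 = 0.6437.
Top-of-atmosphere irradiance = S₀ cos θ_z = 1362 × 0.6437 = 876.72 W/m².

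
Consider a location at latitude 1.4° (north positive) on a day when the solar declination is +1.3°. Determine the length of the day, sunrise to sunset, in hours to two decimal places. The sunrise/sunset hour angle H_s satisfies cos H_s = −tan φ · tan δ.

12.00 hours

The sunset hour angle satisfies cos H_s = −tan φ tan δ = -0.0006, giving H_s = 90.03°.
Day length = 2 H_s / 15° h⁻¹ = 180.06° / 15 = 12.004 h.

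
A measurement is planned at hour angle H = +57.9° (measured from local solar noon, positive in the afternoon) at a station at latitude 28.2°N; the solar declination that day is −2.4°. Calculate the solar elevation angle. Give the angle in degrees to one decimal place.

26.6°

cos θ_z = sin(28.2°) sin(-2.4°) + cos(28.2°) cos(-2.4°) cos(57.90°) = -0.0198 + 0.4679 = 0.4481.
θ_z = arccos(0.4481) = 63.38°, so the elevation is 90° − 63.38° = 26.62°.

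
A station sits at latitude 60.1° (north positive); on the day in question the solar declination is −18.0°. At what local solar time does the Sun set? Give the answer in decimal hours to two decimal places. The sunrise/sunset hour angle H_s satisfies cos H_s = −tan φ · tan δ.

The sunset hour angle satisfies cos H_s = −tan φ tan δ = 0.5651, giving H_s = 55.59°.
Sunset is at 12 + H_s/15 = 12 + 3.706 = 15.706 h local solar time.

15.71 h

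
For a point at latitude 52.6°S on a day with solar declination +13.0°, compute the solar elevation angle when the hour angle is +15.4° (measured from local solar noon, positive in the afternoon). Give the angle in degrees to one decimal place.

23.1°

With φ = -52.6°, δ = 13.0°, H = 15.40°: sin φ sin δ = -0.1787, cos φ cos δ cos H = 0.5706, so cos θ_z = 0.3919.
θ_z = arccos(0.3919) = 66.93°, so the elevation is 90° − 66.93° = 23.07°.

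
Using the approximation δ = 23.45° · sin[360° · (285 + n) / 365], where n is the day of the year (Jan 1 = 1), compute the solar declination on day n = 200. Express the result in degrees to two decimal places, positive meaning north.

360 × (285 + 200) / 365 = 478.356°; sin(478.356°) = 0.8800.
δ = 23.45 × 0.8800 = 20.636° ≈ +20.64°.

+20.64°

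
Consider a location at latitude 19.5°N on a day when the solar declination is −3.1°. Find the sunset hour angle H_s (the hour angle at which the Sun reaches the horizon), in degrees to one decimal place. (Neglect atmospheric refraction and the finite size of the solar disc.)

88.9°

cos H_s = −tan(19.5°) · tan(-3.1°) = 0.0192, so H_s = arccos(0.0192) = 88.90°.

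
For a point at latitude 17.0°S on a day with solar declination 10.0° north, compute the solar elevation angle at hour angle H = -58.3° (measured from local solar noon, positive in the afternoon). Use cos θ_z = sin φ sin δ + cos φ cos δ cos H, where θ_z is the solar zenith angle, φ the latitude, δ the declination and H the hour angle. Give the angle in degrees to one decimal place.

cos θ_z = sin φ sin δ + cos φ cos δ cos H = (-0.2924)(0.1736) + (0.9563)(0.9848)(0.5255) = 0.4441.
θ_z = arccos(0.4441) = 63.63°, so the elevation is 90° − 63.63° = 26.37°.

26.4°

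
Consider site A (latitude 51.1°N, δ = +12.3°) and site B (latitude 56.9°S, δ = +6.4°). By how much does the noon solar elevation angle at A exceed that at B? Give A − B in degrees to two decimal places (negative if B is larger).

+24.50°

A: 90° − |51.1 − (12.3)| = 51.20°.
B: 90° − |-56.9 − (6.4)| = 26.70°.
A − B = 51.20 − 26.70 = 24.50°.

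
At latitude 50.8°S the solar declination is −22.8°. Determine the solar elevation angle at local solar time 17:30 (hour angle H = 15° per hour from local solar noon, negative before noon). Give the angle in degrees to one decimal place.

22.1°

Hour angle H = 15° × (17.5 − 12) = 82.50°.
cos θ_z = sin(-50.8°) sin(-22.8°) + cos(-50.8°) cos(-22.8°) cos(82.50°) = 0.3003 + 0.0761 = 0.3764.
θ_z = arccos(0.3764) = 67.89°, so the elevation is 90° − 67.89° = 22.11°.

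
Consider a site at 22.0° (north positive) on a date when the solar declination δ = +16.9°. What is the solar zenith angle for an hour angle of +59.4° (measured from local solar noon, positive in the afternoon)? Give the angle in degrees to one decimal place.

With φ = 22.0°, δ = 16.9°, H = 59.40°: sin φ sin δ = 0.1089, cos φ cos δ cos H = 0.4516, so cos θ_z = 0.5605.
θ_z = arccos(0.5605) = 55.91°.

55.9°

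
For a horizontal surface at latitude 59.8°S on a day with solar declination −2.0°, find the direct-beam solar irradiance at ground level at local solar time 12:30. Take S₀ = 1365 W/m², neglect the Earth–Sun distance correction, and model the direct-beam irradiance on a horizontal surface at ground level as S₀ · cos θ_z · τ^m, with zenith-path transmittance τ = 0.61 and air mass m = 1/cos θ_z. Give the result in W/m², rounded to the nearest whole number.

Hour angle H = 15° × (12.5 − 12) = 7.50°.
cos θ_z = sin(-59.8°) sin(-2.0°) + cos(-59.8°) cos(-2.0°) cos(7.50°) = 0.0302 + 0.4984 = 0.5286.
Air mass m = 1/cos θ_z = 1/0.5286 = 1.892; τ^m = 0.61^1.892 = 0.3925.
Surface direct beam = 1365 × 0.5286 × 0.3925 = 283.20 W/m².

283 W/m²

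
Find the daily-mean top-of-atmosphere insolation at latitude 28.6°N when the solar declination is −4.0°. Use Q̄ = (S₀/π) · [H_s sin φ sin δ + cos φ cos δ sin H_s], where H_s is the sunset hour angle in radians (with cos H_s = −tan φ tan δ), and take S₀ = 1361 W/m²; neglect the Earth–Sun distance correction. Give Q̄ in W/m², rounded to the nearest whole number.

357 W/m²

−tan φ tan δ = −(0.5452)(-0.0699) = 0.0381; H_s = arccos(0.0381) = 87.82°. In radians, H_s = 1.5327.
H_s sin φ sin δ = 1.5327 × 0.4787 × -0.0698 = -0.0512.
cos φ cos δ sin H_s = 0.8780 × 0.9976 × 0.9993 = 0.8753.
Q̄ = (1361/π) × (-0.0512 + 0.8753) = 433.22 × 0.8241 = 357.02 W/m².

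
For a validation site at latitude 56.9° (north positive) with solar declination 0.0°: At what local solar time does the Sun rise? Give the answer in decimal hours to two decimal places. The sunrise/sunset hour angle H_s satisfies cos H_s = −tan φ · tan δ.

cos H_s = −tan(56.9°) · tan(0.0°) = 0.0000, so H_s = arccos(0.0000) = 90.00°.
Sunrise is at 12 − H_s/15 = 12 − 6.000 = 6.000 h local solar time.

6.00 h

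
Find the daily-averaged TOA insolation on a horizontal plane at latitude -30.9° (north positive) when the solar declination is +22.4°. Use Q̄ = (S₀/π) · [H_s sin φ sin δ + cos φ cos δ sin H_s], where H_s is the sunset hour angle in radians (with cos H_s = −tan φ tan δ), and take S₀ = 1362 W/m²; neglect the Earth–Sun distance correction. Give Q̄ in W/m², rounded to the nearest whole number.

cos H_s = −tan(-30.9°) · tan(22.4°) = 0.2467, so H_s = arccos(0.2467) = 75.72°. In radians, H_s = 1.3216.
H_s sin φ sin δ = 1.3216 × -0.5135 × 0.3811 = -0.2586.
cos φ cos δ sin H_s = 0.8581 × 0.9245 × 0.9691 = 0.7688.
Q̄ = (1362/π) × (-0.2586 + 0.7688) = 433.54 × 0.5102 = 221.19 W/m².

221 W/m²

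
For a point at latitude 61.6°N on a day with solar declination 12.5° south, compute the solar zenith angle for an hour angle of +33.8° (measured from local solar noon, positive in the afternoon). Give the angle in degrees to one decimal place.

78.7°

cos θ_z = sin φ sin δ + cos φ cos δ cos H = (0.8796)(-0.2164) + (0.4756)(0.9763)(0.8310) = 0.1955.
θ_z = arccos(0.1955) = 78.73°.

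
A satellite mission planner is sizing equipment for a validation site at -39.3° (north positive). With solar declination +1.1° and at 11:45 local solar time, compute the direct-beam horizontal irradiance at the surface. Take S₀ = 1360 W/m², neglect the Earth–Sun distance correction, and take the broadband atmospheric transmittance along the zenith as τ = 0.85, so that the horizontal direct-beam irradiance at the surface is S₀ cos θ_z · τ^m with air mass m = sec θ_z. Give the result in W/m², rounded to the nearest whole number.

834 W/m²

Hour angle H = 15° × (11.75 − 12) = -3.75°.
With φ = -39.3°, δ = 1.1°, H = -3.75°: sin φ sin δ = -0.0122, cos φ cos δ cos H = 0.7720, so cos θ_z = 0.7598.
Air mass m = 1/cos θ_z = 1/0.7598 = 1.316; τ^m = 0.85^1.316 = 0.8074.
Surface direct beam = 1360 × 0.7598 × 0.8074 = 834.31 W/m².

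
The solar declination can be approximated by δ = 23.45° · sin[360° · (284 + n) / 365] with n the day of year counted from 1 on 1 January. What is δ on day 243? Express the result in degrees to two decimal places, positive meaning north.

+8.10°

360 × (284 + 243) / 365 = 519.781°; sin(519.781°) = 0.3456.
δ = 23.45 × 0.3456 = 8.104° ≈ +8.10°.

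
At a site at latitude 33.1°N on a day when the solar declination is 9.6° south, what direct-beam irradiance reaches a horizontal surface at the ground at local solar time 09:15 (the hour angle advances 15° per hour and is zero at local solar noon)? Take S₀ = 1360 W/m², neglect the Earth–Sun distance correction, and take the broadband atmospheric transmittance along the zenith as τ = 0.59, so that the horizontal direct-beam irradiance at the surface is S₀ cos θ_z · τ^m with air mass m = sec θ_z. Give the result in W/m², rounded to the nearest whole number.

Hour angle H = 15° × (9.25 − 12) = -41.25°.
With φ = 33.1°, δ = -9.6°, H = -41.25°: sin φ sin δ = -0.0911, cos φ cos δ cos H = 0.6210, so cos θ_z = 0.5299.
Air mass m = 1/cos θ_z = 1/0.5299 = 1.887; τ^m = 0.59^1.887 = 0.3695.
Surface direct beam = 1360 × 0.5299 × 0.3695 = 266.29 W/m².

266 W/m²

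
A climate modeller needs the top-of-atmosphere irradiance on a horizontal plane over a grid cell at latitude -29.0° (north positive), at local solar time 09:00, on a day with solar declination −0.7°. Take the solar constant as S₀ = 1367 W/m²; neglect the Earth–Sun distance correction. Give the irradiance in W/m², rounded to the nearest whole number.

853 W/m²

Hour angle H = 15° × (9 − 12) = -45.00°.
With φ = -29.0°, δ = -0.7°, H = -45.00°: sin φ sin δ = 0.0059, cos φ cos δ cos H = 0.6184, so cos θ_z = 0.6243.
Top-of-atmosphere irradiance = S₀ cos θ_z = 1367 × 0.6243 = 853.42 W/m².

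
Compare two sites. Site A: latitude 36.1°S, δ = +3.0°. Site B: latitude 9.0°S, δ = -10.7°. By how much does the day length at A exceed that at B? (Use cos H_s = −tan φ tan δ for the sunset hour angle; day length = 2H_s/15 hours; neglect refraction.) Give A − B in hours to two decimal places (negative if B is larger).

-0.52 h

A: H_s = arccos(−tan -36.1° · tan 3.0°) = 87.81°, so 2H_s/15 = 11.7080 h.
B: H_s = arccos(−tan -9.0° · tan -10.7°) = 91.71°, so 2H_s/15 = 12.2280 h.
A − B = 11.7080 − 12.2280 = -0.5200 h.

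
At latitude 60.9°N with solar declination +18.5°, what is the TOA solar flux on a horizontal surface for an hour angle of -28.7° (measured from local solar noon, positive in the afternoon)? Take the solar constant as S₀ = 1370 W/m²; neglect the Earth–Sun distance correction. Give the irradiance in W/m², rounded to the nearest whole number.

934 W/m²

cos θ_z = sin(60.9°) sin(18.5°) + cos(60.9°) cos(18.5°) cos(-28.70°) = 0.2773 + 0.4045 = 0.6818.
Top-of-atmosphere irradiance = S₀ cos θ_z = 1370 × 0.6818 = 934.07 W/m².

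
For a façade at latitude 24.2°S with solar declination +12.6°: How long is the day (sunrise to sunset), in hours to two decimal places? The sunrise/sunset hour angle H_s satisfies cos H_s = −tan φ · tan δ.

11.23 hours

cos H_s = −tan(-24.2°) · tan(12.6°) = 0.1005, so H_s = arccos(0.1005) = 84.23°.
Day length = 2 H_s / 15° h⁻¹ = 168.46° / 15 = 11.231 h.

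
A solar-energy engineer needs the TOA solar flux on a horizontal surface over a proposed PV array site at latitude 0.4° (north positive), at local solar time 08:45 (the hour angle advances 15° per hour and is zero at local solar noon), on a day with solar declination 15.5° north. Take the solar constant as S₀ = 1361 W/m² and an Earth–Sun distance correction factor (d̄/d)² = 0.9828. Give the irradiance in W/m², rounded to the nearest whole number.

Hour angle H = 15° × (8.75 − 12) = -48.75°.
cos θ_z = sin φ sin δ + cos φ cos δ cos H = (0.0070)(0.2672) + (1.0000)(0.9636)(0.6593) = 0.6372.
Top-of-atmosphere irradiance = S₀ (d̄/d)² cos θ_z = 1361 × 0.9828 × 0.6372 = 852.31 W/m².

852 W/m²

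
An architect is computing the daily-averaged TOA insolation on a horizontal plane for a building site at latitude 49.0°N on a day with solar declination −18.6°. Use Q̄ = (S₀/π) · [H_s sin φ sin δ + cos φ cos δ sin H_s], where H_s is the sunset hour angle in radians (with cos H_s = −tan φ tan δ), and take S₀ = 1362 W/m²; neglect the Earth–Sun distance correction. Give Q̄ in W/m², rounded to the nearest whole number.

126 W/m²

The sunset hour angle satisfies cos H_s = −tan φ tan δ = 0.3871, giving H_s = 67.23°. In radians, H_s = 1.1734.
H_s sin φ sin δ = 1.1734 × 0.7547 × -0.3190 = -0.2825.
cos φ cos δ sin H_s = 0.6561 × 0.9478 × 0.9221 = 0.5734.
Q̄ = (1362/π) × (-0.2825 + 0.5734) = 433.54 × 0.2909 = 126.12 W/m².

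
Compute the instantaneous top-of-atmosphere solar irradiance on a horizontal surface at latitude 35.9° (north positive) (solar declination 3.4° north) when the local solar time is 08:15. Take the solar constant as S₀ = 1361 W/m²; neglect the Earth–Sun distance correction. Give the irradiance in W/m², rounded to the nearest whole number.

659 W/m²

Hour angle H = 15° × (8.25 − 12) = -56.25°.
With φ = 35.9°, δ = 3.4°, H = -56.25°: sin φ sin δ = 0.0348, cos φ cos δ cos H = 0.4492, so cos θ_z = 0.4840.
Top-of-atmosphere irradiance = S₀ cos θ_z = 1361 × 0.4840 = 658.72 W/m².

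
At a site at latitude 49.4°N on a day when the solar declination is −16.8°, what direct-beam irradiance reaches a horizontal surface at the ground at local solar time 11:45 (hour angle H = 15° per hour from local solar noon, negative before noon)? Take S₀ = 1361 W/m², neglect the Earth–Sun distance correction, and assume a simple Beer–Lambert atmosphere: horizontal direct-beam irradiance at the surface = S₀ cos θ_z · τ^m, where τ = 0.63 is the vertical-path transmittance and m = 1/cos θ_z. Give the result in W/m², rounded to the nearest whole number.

Hour angle H = 15° × (11.75 − 12) = -3.75°.
With φ = 49.4°, δ = -16.8°, H = -3.75°: sin φ sin δ = -0.2195, cos φ cos δ cos H = 0.6217, so cos θ_z = 0.4022.
Air mass m = 1/cos θ_z = 1/0.4022 = 2.486; τ^m = 0.63^2.486 = 0.3171.
Surface direct beam = 1361 × 0.4022 × 0.3171 = 173.58 W/m².

174 W/m²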